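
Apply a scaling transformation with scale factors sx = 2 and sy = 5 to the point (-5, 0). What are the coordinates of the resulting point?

Scaling matrix:
[[2, 0], [0, 5]]
Result: (-5 × 2, 0 × 5) = (-10, 0)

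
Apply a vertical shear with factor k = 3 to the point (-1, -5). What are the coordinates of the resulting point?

Shear matrix for vertical shear with factor k = 3:
[[1, 0], [3, 1]]
Result: (-1, -5) → (-1, -8)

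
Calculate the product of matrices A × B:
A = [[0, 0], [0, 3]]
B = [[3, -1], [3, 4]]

Matrix multiplication:
C[0][0] = 0×3 + 0×3 = 0
C[0][1] = 0×-1 + 0×4 = 0
C[1][0] = 0×3 + 3×3 = 9
C[1][1] = 0×-1 + 3×4 = 12
Result: [[0, 0], [9, 12]]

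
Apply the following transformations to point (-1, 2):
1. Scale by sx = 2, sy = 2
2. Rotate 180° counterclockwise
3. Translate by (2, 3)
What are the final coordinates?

Step 1: Scale → (-2, 4)
Step 2: Rotate 180° → (2, -4)
Step 3: Translate → (4, -1)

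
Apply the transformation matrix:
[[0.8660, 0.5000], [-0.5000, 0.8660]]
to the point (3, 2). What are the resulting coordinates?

Matrix multiplication:
[[0.8660, 0.5000], [-0.5000, 0.8660]] × [3, 2]ᵀ
= [(0.8660)(3) + (0.5000)(2), (-0.5000)(3) + (0.8660)(2)]ᵀ
= [3.5980, 0.2320]ᵀ
Result: (3.5980, 0.2320)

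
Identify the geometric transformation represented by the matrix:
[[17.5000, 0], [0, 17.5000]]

This matrix represents: uniform scaling by factor 17.5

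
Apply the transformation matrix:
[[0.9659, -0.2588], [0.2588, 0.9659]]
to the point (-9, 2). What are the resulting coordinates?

Matrix multiplication:
[[0.9659, -0.2588], [0.2588, 0.9659]] × [-9, 2]ᵀ
= [(0.9659)(-9) + (-0.2588)(2), (0.2588)(-9) + (0.9659)(2)]ᵀ
= [-9.2107, -0.3974]ᵀ
Result: (-9.2107, -0.3974)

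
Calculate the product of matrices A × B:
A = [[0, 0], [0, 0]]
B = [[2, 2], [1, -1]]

Matrix multiplication:
C[0][0] = 0×2 + 0×1 = 0
C[0][1] = 0×2 + 0×-1 = 0
C[1][0] = 0×2 + 0×1 = 0
C[1][1] = 0×2 + 0×-1 = 0
Result: [[0, 0], [0, 0]]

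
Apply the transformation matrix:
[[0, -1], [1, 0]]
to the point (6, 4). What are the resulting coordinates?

Matrix multiplication:
[[0, -1], [1, 0]] × [6, 4]ᵀ
= [(0)(6) + (-1)(4), (1)(6) + (0)(4)]ᵀ
= [-4, 6]ᵀ
Result: (-4, 6)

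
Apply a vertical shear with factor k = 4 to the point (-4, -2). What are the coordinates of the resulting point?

Shear matrix for vertical shear with factor k = 4:
[[1, 0], [4, 1]]
Result: (-4, -2) → (-4, -18)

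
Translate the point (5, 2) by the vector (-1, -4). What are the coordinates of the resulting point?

Translation by (-1, -4) (homogeneous matrix [[1, 0, -1], [0, 1, -4], [0, 0, 1]]):
x' = 5 + -1 = 4
y' = 2 + -4 = -2
Result: (4, -2)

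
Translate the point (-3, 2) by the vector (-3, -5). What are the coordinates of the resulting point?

Translation by (-3, -5) (homogeneous matrix [[1, 0, -3], [0, 1, -5], [0, 0, 1]]):
x' = -3 + -3 = -6
y' = 2 + -5 = -3
Result: (-6, -3)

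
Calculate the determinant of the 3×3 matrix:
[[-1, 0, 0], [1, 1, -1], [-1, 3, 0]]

Expansion along first row:
det = -1·det([[1,-1],[3,0]]) - 0·det([[1,-1],[-1,0]]) + 0·det([[1,1],[-1,3]])
    = -1·(1·0 - -1·3) - 0·(1·0 - -1·-1) + 0·(1·3 - 1·-1)
    = -1·3 - 0·-1 + 0·4
    = -3 + 0 + 0 = -3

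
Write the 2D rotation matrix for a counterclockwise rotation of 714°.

Rotation matrix formula: [[cos θ, -sin θ], [sin θ, cos θ]]
For θ = 714°:
cos(714°) = 0.9945
sin(714°) = -0.1045
Result: [[0.9945, 0.1045], [-0.1045, 0.9945]]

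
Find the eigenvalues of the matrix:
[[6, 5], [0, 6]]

Characteristic equation: det(A - λI) = 0
λ² - (trace)λ + (det) = 0
trace = 6 + 6 = 12, det = (6)(6) - (5)(0) = 36
λ² - (12)λ + (36) = 0
λ = (12 ± √((12)² - 4·(36))) / 2 = (12 ± √0) / 2
Solving: λ = 6, 6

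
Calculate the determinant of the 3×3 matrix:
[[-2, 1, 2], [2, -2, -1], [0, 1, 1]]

Expansion along first row:
det = -2·det([[-2,-1],[1,1]]) - 1·det([[2,-1],[0,1]]) + 2·det([[2,-2],[0,1]])
    = -2·(-2·1 - -1·1) - 1·(2·1 - -1·0) + 2·(2·1 - -2·0)
    = -2·-1 - 1·2 + 2·2
    = 2 + -2 + 4 = 4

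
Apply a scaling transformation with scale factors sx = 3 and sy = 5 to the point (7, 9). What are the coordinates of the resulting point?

Scaling matrix:
[[3, 0], [0, 5]]
Result: (7 × 3, 9 × 5) = (21, 45)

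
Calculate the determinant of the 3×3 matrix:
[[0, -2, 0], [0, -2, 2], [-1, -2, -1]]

Expansion along first row:
det = 0·det([[-2,2],[-2,-1]]) - -2·det([[0,2],[-1,-1]]) + 0·det([[0,-2],[-1,-2]])
    = 0·(-2·-1 - 2·-2) - -2·(0·-1 - 2·-1) + 0·(0·-2 - -2·-1)
    = 0·6 - -2·2 + 0·-2
    = 0 + 4 + 0 = 4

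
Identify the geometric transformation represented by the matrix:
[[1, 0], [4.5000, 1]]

This matrix represents: vertical shear with factor 4.5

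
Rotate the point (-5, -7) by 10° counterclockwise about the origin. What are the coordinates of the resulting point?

Rotation matrix for 10°: [[cos 10°, -sin 10°], [sin 10°, cos 10°]] ≈ [[0.984808, -0.173648], [0.173648, 0.984808]]
[[0.984808, -0.173648], [0.173648, 0.984808]] × [-5, -7]ᵀ ≈ [-3.7085, -7.7619]ᵀ
Result: (-3.7085, -7.7619)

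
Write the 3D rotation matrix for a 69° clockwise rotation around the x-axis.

Rotation matrix for clockwise 69° around x-axis:
A clockwise rotation by 69° is a counterclockwise rotation by -69°.
cos(-69°) = 0.3584, sin(-69°) = -0.9336
Result: [[1, 0, 0], [0, 0.3584, 0.9336], [0, -0.9336, 0.3584]]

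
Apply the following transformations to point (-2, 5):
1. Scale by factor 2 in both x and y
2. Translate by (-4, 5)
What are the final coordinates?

Step 1: Scale (-2, 5) by 2 → (-4, 10)
Step 2: Translate by (-4, 5) → (-8, 15)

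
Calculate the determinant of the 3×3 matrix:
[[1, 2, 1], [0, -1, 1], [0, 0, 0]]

Expansion along first row:
det = 1·det([[-1,1],[0,0]]) - 2·det([[0,1],[0,0]]) + 1·det([[0,-1],[0,0]])
    = 1·(-1·0 - 1·0) - 2·(0·0 - 1·0) + 1·(0·0 - -1·0)
    = 1·0 - 2·0 + 1·0
    = 0 + 0 + 0 = 0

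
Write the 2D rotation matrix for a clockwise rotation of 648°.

Rotation matrix formula: [[cos θ, -sin θ], [sin θ, cos θ]]
A clockwise rotation by 648° is equivalent to a counterclockwise rotation by -648°.
For θ = -648°:
cos(-648°) = 0.3090
sin(-648°) = 0.9511
Result: [[0.3090, -0.9511], [0.9511, 0.3090]]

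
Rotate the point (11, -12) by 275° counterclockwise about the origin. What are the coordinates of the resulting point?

Rotation matrix for 275°: [[cos 275°, -sin 275°], [sin 275°, cos 275°]] ≈ [[0.087156, 0.996195], [-0.996195, 0.087156]]
[[0.087156, 0.996195], [-0.996195, 0.087156]] × [11, -12]ᵀ ≈ [-10.9956, -12.0040]ᵀ
Result: (-10.9956, -12.0040)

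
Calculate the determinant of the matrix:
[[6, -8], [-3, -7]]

For a 2×2 matrix [[a, b], [c, d]], det = ad - bc
det = (6)(-7) - (-8)(-3) = -42 - 24 = -66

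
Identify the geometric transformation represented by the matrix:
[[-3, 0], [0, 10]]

This matrix represents: non-uniform scaling by sx = -3, sy = 10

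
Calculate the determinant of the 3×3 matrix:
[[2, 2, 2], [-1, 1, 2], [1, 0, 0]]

Expansion along first row:
det = 2·det([[1,2],[0,0]]) - 2·det([[-1,2],[1,0]]) + 2·det([[-1,1],[1,0]])
    = 2·(1·0 - 2·0) - 2·(-1·0 - 2·1) + 2·(-1·0 - 1·1)
    = 2·0 - 2·-2 + 2·-1
    = 0 + 4 + -2 = 2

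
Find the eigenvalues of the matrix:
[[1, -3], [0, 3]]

Characteristic equation: det(A - λI) = 0
λ² - (trace)λ + (det) = 0
trace = 1 + 3 = 4, det = (1)(3) - (-3)(0) = 3
λ² - (4)λ + (3) = 0
λ = (4 ± √((4)² - 4·(3))) / 2 = (4 ± √4) / 2
Solving: λ = 1, 3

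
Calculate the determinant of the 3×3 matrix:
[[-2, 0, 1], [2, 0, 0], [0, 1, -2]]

Expansion along first row:
det = -2·det([[0,0],[1,-2]]) - 0·det([[2,0],[0,-2]]) + 1·det([[2,0],[0,1]])
    = -2·(0·-2 - 0·1) - 0·(2·-2 - 0·0) + 1·(2·1 - 0·0)
    = -2·0 - 0·-4 + 1·2
    = 0 + 0 + 2 = 2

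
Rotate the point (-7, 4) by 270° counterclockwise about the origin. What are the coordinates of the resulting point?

Rotation matrix for 270°: [[cos 270°, -sin 270°], [sin 270°, cos 270°]] = [[0, 1], [-1, 0]]
[[0, 1], [-1, 0]] × [-7, 4]ᵀ = [4, 7]ᵀ
Result: (4, 7)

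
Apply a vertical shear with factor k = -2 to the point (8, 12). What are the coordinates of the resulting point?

Shear matrix for vertical shear with factor k = -2:
[[1, 0], [-2, 1]]
Result: (8, 12) → (8, -4)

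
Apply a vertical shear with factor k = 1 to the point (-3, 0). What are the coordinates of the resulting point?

Shear matrix for vertical shear with factor k = 1:
[[1, 0], [1, 1]]
Result: (-3, 0) → (-3, -3)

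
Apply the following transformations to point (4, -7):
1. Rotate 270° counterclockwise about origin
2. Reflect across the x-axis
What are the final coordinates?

Step 1: Rotate 270° → (-7, -4)
Step 2: Reflect across x-axis → (-7, 4)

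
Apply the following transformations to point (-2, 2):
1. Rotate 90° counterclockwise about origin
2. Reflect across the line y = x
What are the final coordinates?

Step 1: Rotate 90° → (-2, -2)
Step 2: Reflect across line y = x → (-2, -2)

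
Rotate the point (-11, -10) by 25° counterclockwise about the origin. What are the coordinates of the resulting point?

Rotation matrix for 25°: [[cos 25°, -sin 25°], [sin 25°, cos 25°]] ≈ [[0.906308, -0.422618], [0.422618, 0.906308]]
[[0.906308, -0.422618], [0.422618, 0.906308]] × [-11, -10]ᵀ ≈ [-5.7432, -13.7119]ᵀ
Result: (-5.7432, -13.7119)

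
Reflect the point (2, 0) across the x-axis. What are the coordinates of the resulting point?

Reflection across x-axis: (2, 0) → (2, 0)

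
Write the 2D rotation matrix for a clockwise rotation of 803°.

Rotation matrix formula: [[cos θ, -sin θ], [sin θ, cos θ]]
A clockwise rotation by 803° is equivalent to a counterclockwise rotation by -803°.
For θ = -803°:
cos(-803°) = 0.1219
sin(-803°) = -0.9925
Result: [[0.1219, 0.9925], [-0.9925, 0.1219]]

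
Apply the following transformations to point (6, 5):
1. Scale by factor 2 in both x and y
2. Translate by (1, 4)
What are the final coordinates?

Step 1: Scale (6, 5) by 2 → (12, 10)
Step 2: Translate by (1, 4) → (13, 14)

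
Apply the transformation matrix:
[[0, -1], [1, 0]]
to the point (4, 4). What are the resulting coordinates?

Matrix multiplication:
[[0, -1], [1, 0]] × [4, 4]ᵀ
= [(0)(4) + (-1)(4), (1)(4) + (0)(4)]ᵀ
= [-4, 4]ᵀ
Result: (-4, 4)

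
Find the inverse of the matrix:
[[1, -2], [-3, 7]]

For [[a,b],[c,d]], inverse = (1/det)·[[d,-b],[-c,a]]
det = (1)(7) - (-2)(-3) = 7 - 6 = 1
Inverse = [[7, 2], [3, 1]]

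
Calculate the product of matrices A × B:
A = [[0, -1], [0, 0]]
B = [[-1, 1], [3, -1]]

Matrix multiplication:
C[0][0] = 0×-1 + -1×3 = -3
C[0][1] = 0×1 + -1×-1 = 1
C[1][0] = 0×-1 + 0×3 = 0
C[1][1] = 0×1 + 0×-1 = 0
Result: [[-3, 1], [0, 0]]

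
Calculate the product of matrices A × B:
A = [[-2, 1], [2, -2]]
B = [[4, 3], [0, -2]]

Matrix multiplication:
C[0][0] = -2×4 + 1×0 = -8
C[0][1] = -2×3 + 1×-2 = -8
C[1][0] = 2×4 + -2×0 = 8
C[1][1] = 2×3 + -2×-2 = 10
Result: [[-8, -8], [8, 10]]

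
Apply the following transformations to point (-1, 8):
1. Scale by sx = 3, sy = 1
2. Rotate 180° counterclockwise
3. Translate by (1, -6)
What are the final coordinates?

Step 1: Scale → (-3, 8)
Step 2: Rotate 180° → (3, -8)
Step 3: Translate → (4, -14)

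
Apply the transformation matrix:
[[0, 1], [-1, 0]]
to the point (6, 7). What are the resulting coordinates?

Matrix multiplication:
[[0, 1], [-1, 0]] × [6, 7]ᵀ
= [(0)(6) + (1)(7), (-1)(6) + (0)(7)]ᵀ
= [7, -6]ᵀ
Result: (7, -6)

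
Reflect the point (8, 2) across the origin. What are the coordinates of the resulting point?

Reflection across origin: (8, 2) → (-8, -2)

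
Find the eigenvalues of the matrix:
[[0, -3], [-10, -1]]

Characteristic equation: det(A - λI) = 0
λ² - (trace)λ + (det) = 0
trace = 0 + -1 = -1, det = (0)(-1) - (-3)(-10) = -30
λ² - (-1)λ + (-30) = 0
λ = (-1 ± √((-1)² - 4·(-30))) / 2 = (-1 ± √121) / 2
Solving: λ = -6, 5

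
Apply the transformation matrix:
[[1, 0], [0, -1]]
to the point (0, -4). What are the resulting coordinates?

Matrix multiplication:
[[1, 0], [0, -1]] × [0, -4]ᵀ
= [(1)(0) + (0)(-4), (0)(0) + (-1)(-4)]ᵀ
= [0, 4]ᵀ
Result: (0, 4)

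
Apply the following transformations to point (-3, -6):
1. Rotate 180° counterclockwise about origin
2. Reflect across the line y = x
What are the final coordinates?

Step 1: Rotate 180° → (3, 6)
Step 2: Reflect across line y = x → (6, 3)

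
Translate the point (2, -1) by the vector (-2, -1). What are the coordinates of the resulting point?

Translation by (-2, -1) (homogeneous matrix [[1, 0, -2], [0, 1, -1], [0, 0, 1]]):
x' = 2 + -2 = 0
y' = -1 + -1 = -2
Result: (0, -2)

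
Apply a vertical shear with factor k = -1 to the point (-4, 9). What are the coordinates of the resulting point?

Shear matrix for vertical shear with factor k = -1:
[[1, 0], [-1, 1]]
Result: (-4, 9) → (-4, 13)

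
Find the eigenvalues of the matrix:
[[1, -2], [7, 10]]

Characteristic equation: det(A - λI) = 0
λ² - (trace)λ + (det) = 0
trace = 1 + 10 = 11, det = (1)(10) - (-2)(7) = 24
λ² - (11)λ + (24) = 0
λ = (11 ± √((11)² - 4·(24))) / 2 = (11 ± √25) / 2
Solving: λ = 3, 8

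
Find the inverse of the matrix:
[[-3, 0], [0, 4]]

For [[a,b],[c,d]], inverse = (1/det)·[[d,-b],[-c,a]]
det = (-3)(4) - (0)(0) = -12 - 0 = -12
Inverse = (1/-12)·[[4, 0], [0, -3]]
= [[-1/3, 0], [0, 1/4]]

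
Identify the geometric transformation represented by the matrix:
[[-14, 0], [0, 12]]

This matrix represents: non-uniform scaling by sx = -14, sy = 12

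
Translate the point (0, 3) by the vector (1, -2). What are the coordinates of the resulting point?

Translation by (1, -2) (homogeneous matrix [[1, 0, 1], [0, 1, -2], [0, 0, 1]]):
x' = 0 + 1 = 1
y' = 3 + -2 = 1
Result: (1, 1)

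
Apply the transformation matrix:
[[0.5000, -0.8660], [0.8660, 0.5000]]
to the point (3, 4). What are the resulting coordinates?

Matrix multiplication:
[[0.5000, -0.8660], [0.8660, 0.5000]] × [3, 4]ᵀ
= [(0.5000)(3) + (-0.8660)(4), (0.8660)(3) + (0.5000)(4)]ᵀ
= [-1.9640, 4.5980]ᵀ
Result: (-1.9640, 4.5980)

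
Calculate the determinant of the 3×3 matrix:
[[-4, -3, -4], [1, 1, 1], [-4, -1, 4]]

Expansion along first row:
det = -4·det([[1,1],[-1,4]]) - -3·det([[1,1],[-4,4]]) + -4·det([[1,1],[-4,-1]])
    = -4·(1·4 - 1·-1) - -3·(1·4 - 1·-4) + -4·(1·-1 - 1·-4)
    = -4·5 - -3·8 + -4·3
    = -20 + 24 + -12 = -8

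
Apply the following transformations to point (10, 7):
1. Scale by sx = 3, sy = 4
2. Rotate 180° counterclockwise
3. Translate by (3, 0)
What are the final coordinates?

Step 1: Scale → (30, 28)
Step 2: Rotate 180° → (-30, -28)
Step 3: Translate → (-27, -28)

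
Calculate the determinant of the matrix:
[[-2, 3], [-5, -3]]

For a 2×2 matrix [[a, b], [c, d]], det = ad - bc
det = (-2)(-3) - (3)(-5) = 6 - -15 = 21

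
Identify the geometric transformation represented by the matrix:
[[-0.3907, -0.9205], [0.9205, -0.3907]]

This matrix represents: rotation by 113° counterclockwise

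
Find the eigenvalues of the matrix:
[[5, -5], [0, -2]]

Characteristic equation: det(A - λI) = 0
λ² - (trace)λ + (det) = 0
trace = 5 + -2 = 3, det = (5)(-2) - (-5)(0) = -10
λ² - (3)λ + (-10) = 0
λ = (3 ± √((3)² - 4·(-10))) / 2 = (3 ± √49) / 2
Solving: λ = -2, 5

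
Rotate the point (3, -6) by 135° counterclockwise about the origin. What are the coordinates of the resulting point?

Rotation matrix for 135°: [[cos 135°, -sin 135°], [sin 135°, cos 135°]] ≈ [[-0.707107, -0.707107], [0.707107, -0.707107]]
[[-0.707107, -0.707107], [0.707107, -0.707107]] × [3, -6]ᵀ ≈ [2.1213, 6.3640]ᵀ
Result: (2.1213, 6.3640)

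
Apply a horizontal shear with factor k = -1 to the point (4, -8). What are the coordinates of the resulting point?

Shear matrix for horizontal shear with factor k = -1:
[[1, -1], [0, 1]]
Result: (4, -8) → (12, -8)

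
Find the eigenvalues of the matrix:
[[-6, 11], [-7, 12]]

Characteristic equation: det(A - λI) = 0
λ² - (trace)λ + (det) = 0
trace = -6 + 12 = 6, det = (-6)(12) - (11)(-7) = 5
λ² - (6)λ + (5) = 0
λ = (6 ± √((6)² - 4·(5))) / 2 = (6 ± √16) / 2
Solving: λ = 1, 5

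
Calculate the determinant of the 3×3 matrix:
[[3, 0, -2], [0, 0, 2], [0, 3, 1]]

Expansion along first row:
det = 3·det([[0,2],[3,1]]) - 0·det([[0,2],[0,1]]) + -2·det([[0,0],[0,3]])
    = 3·(0·1 - 2·3) - 0·(0·1 - 2·0) + -2·(0·3 - 0·0)
    = 3·-6 - 0·0 + -2·0
    = -18 + 0 + 0 = -18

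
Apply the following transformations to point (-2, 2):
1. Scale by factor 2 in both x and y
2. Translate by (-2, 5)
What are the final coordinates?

Step 1: Scale (-2, 2) by 2 → (-4, 4)
Step 2: Translate by (-2, 5) → (-6, 9)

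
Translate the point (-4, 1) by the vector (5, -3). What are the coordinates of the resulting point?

Translation by (5, -3) (homogeneous matrix [[1, 0, 5], [0, 1, -3], [0, 0, 1]]):
x' = -4 + 5 = 1
y' = 1 + -3 = -2
Result: (1, -2)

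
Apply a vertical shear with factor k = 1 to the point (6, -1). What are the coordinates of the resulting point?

Shear matrix for vertical shear with factor k = 1:
[[1, 0], [1, 1]]
Result: (6, -1) → (6, 5)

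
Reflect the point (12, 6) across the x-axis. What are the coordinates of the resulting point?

Reflection across x-axis: (12, 6) → (12, -6)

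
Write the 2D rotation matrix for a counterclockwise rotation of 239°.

Rotation matrix formula: [[cos θ, -sin θ], [sin θ, cos θ]]
For θ = 239°:
cos(239°) = -0.5150
sin(239°) = -0.8572
Result: [[-0.5150, 0.8572], [-0.8572, -0.5150]]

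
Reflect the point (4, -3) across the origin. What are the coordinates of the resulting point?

Reflection across origin: (4, -3) → (-4, 3)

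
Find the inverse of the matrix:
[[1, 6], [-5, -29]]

For [[a,b],[c,d]], inverse = (1/det)·[[d,-b],[-c,a]]
det = (1)(-29) - (6)(-5) = -29 - -30 = 1
Inverse = [[-29, -6], [5, 1]]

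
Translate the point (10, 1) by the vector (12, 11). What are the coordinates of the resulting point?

Translation by (12, 11) (homogeneous matrix [[1, 0, 12], [0, 1, 11], [0, 0, 1]]):
x' = 10 + 12 = 22
y' = 1 + 11 = 12
Result: (22, 12)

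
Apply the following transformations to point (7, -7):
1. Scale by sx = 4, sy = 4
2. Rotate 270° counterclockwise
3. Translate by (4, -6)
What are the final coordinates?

Step 1: Scale → (28, -28)
Step 2: Rotate 270° → (-28, -28)
Step 3: Translate → (-24, -34)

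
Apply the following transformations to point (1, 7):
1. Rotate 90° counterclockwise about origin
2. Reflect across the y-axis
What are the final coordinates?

Step 1: Rotate 90° → (-7, 1)
Step 2: Reflect across y-axis → (7, 1)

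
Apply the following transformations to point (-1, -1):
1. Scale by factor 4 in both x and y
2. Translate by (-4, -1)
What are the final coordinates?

Step 1: Scale (-1, -1) by 4 → (-4, -4)
Step 2: Translate by (-4, -1) → (-8, -5)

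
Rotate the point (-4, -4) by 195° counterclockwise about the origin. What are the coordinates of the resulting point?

Rotation matrix for 195°: [[cos 195°, -sin 195°], [sin 195°, cos 195°]] ≈ [[-0.965926, 0.258819], [-0.258819, -0.965926]]
[[-0.965926, 0.258819], [-0.258819, -0.965926]] × [-4, -4]ᵀ ≈ [2.8284, 4.8990]ᵀ
Result: (2.8284, 4.8990)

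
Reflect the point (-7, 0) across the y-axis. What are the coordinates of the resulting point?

Reflection across y-axis: (-7, 0) → (7, 0)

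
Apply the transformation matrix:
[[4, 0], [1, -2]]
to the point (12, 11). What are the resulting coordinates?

Matrix multiplication:
[[4, 0], [1, -2]] × [12, 11]ᵀ
= [(4)(12) + (0)(11), (1)(12) + (-2)(11)]ᵀ
= [48, -10]ᵀ
Result: (48, -10)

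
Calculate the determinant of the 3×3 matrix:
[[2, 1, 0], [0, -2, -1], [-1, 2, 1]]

Expansion along first row:
det = 2·det([[-2,-1],[2,1]]) - 1·det([[0,-1],[-1,1]]) + 0·det([[0,-2],[-1,2]])
    = 2·(-2·1 - -1·2) - 1·(0·1 - -1·-1) + 0·(0·2 - -2·-1)
    = 2·0 - 1·-1 + 0·-2
    = 0 + 1 + 0 = 1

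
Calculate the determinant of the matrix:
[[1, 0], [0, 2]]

For a 2×2 matrix [[a, b], [c, d]], det = ad - bc
det = (1)(2) - (0)(0) = 2 - 0 = 2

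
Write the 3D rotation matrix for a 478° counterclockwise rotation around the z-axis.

Rotation matrix for counterclockwise 478° around z-axis:
cos(478°) = -0.4695, sin(478°) = 0.8829
Result: [[-0.4695, -0.8829, 0], [0.8829, -0.4695, 0], [0, 0, 1]]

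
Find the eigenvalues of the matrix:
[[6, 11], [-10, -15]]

Characteristic equation: det(A - λI) = 0
λ² - (trace)λ + (det) = 0
trace = 6 + -15 = -9, det = (6)(-15) - (11)(-10) = 20
λ² - (-9)λ + (20) = 0
λ = (-9 ± √((-9)² - 4·(20))) / 2 = (-9 ± √1) / 2
Solving: λ = -5, -4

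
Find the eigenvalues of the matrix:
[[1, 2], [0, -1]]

Characteristic equation: det(A - λI) = 0
λ² - (trace)λ + (det) = 0
trace = 1 + -1 = 0, det = (1)(-1) - (2)(0) = -1
λ² - (0)λ + (-1) = 0
λ = (0 ± √((0)² - 4·(-1))) / 2 = (0 ± √4) / 2
Solving: λ = -1, 1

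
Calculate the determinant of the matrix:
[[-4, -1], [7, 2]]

For a 2×2 matrix [[a, b], [c, d]], det = ad - bc
det = (-4)(2) - (-1)(7) = -8 - -7 = -1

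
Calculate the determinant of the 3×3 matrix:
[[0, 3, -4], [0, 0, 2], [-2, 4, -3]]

Expansion along first row:
det = 0·det([[0,2],[4,-3]]) - 3·det([[0,2],[-2,-3]]) + -4·det([[0,0],[-2,4]])
    = 0·(0·-3 - 2·4) - 3·(0·-3 - 2·-2) + -4·(0·4 - 0·-2)
    = 0·-8 - 3·4 + -4·0
    = 0 + -12 + 0 = -12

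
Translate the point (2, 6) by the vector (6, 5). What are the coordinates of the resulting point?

Translation by (6, 5) (homogeneous matrix [[1, 0, 6], [0, 1, 5], [0, 0, 1]]):
x' = 2 + 6 = 8
y' = 6 + 5 = 11
Result: (8, 11)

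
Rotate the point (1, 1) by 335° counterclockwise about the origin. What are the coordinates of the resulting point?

Rotation matrix for 335°: [[cos 335°, -sin 335°], [sin 335°, cos 335°]] ≈ [[0.906308, 0.422618], [-0.422618, 0.906308]]
[[0.906308, 0.422618], [-0.422618, 0.906308]] × [1, 1]ᵀ ≈ [1.3289, 0.4837]ᵀ
Result: (1.3289, 0.4837)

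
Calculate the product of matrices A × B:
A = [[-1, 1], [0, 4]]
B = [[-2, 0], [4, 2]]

Matrix multiplication:
C[0][0] = -1×-2 + 1×4 = 6
C[0][1] = -1×0 + 1×2 = 2
C[1][0] = 0×-2 + 4×4 = 16
C[1][1] = 0×0 + 4×2 = 8
Result: [[6, 2], [16, 8]]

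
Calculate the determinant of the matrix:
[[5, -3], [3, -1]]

For a 2×2 matrix [[a, b], [c, d]], det = ad - bc
det = (5)(-1) - (-3)(3) = -5 - -9 = 4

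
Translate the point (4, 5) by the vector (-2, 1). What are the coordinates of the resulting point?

Translation by (-2, 1) (homogeneous matrix [[1, 0, -2], [0, 1, 1], [0, 0, 1]]):
x' = 4 + -2 = 2
y' = 5 + 1 = 6
Result: (2, 6)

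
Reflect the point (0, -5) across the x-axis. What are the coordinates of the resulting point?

Reflection across x-axis: (0, -5) → (0, 5)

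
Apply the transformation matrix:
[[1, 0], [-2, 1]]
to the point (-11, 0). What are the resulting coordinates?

Matrix multiplication:
[[1, 0], [-2, 1]] × [-11, 0]ᵀ
= [(1)(-11) + (0)(0), (-2)(-11) + (1)(0)]ᵀ
= [-11, 22]ᵀ
Result: (-11, 22)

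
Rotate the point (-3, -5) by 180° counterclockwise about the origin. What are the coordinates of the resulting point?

Rotation matrix for 180°: [[cos 180°, -sin 180°], [sin 180°, cos 180°]] = [[-1, 0], [0, -1]]
[[-1, 0], [0, -1]] × [-3, -5]ᵀ = [3, 5]ᵀ
Result: (3, 5)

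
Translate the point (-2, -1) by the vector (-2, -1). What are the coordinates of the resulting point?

Translation by (-2, -1) (homogeneous matrix [[1, 0, -2], [0, 1, -1], [0, 0, 1]]):
x' = -2 + -2 = -4
y' = -1 + -1 = -2
Result: (-4, -2)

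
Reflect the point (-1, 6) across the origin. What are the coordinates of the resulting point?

Reflection across origin: (-1, 6) → (1, -6)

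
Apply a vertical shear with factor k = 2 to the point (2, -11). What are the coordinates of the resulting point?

Shear matrix for vertical shear with factor k = 2:
[[1, 0], [2, 1]]
Result: (2, -11) → (2, -7)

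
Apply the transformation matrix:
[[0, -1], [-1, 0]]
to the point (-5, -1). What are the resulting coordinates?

Matrix multiplication:
[[0, -1], [-1, 0]] × [-5, -1]ᵀ
= [(0)(-5) + (-1)(-1), (-1)(-5) + (0)(-1)]ᵀ
= [1, 5]ᵀ
Result: (1, 5)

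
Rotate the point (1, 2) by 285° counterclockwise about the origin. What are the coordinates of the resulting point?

Rotation matrix for 285°: [[cos 285°, -sin 285°], [sin 285°, cos 285°]] ≈ [[0.258819, 0.965926], [-0.965926, 0.258819]]
[[0.258819, 0.965926], [-0.965926, 0.258819]] × [1, 2]ᵀ ≈ [2.1907, -0.4483]ᵀ
Result: (2.1907, -0.4483)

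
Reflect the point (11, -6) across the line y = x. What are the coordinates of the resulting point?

Reflection across line y = x: (11, -6) → (-6, 11)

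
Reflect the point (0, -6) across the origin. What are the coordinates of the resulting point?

Reflection across origin: (0, -6) → (0, 6)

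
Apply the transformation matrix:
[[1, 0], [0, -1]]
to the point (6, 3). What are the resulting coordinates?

Matrix multiplication:
[[1, 0], [0, -1]] × [6, 3]ᵀ
= [(1)(6) + (0)(3), (0)(6) + (-1)(3)]ᵀ
= [6, -3]ᵀ
Result: (6, -3)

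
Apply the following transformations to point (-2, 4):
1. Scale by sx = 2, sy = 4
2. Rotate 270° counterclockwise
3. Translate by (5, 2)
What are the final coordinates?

Step 1: Scale → (-4, 16)
Step 2: Rotate 270° → (16, 4)
Step 3: Translate → (21, 6)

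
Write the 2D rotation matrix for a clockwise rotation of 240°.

Rotation matrix formula: [[cos θ, -sin θ], [sin θ, cos θ]]
A clockwise rotation by 240° is equivalent to a counterclockwise rotation by -240°.
For θ = -240°:
cos(-240°) = -1/2
sin(-240°) = √3/2
Result: [[-1/2, -√3/2], [√3/2, -1/2]]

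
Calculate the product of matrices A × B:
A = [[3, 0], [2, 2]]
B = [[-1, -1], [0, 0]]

Matrix multiplication:
C[0][0] = 3×-1 + 0×0 = -3
C[0][1] = 3×-1 + 0×0 = -3
C[1][0] = 2×-1 + 2×0 = -2
C[1][1] = 2×-1 + 2×0 = -2
Result: [[-3, -3], [-2, -2]]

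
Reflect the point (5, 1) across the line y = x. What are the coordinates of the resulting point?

Reflection across line y = x: (5, 1) → (1, 5)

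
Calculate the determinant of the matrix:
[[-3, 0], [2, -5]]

For a 2×2 matrix [[a, b], [c, d]], det = ad - bc
det = (-3)(-5) - (0)(2) = 15 - 0 = 15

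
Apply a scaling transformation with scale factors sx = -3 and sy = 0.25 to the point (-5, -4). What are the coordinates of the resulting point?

Scaling matrix:
[[-3, 0], [0, 0.25]]
Result: (-5 × -3, -4 × 0.25) = (15, -1)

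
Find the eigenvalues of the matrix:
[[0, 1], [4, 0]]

Characteristic equation: det(A - λI) = 0
λ² - (trace)λ + (det) = 0
trace = 0 + 0 = 0, det = (0)(0) - (1)(4) = -4
λ² - (0)λ + (-4) = 0
λ = (0 ± √((0)² - 4·(-4))) / 2 = (0 ± √16) / 2
Solving: λ = -2, 2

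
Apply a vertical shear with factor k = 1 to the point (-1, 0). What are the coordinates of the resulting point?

Shear matrix for vertical shear with factor k = 1:
[[1, 0], [1, 1]]
Result: (-1, 0) → (-1, -1)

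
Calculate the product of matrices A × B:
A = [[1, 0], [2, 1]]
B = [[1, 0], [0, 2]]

Matrix multiplication:
C[0][0] = 1×1 + 0×0 = 1
C[0][1] = 1×0 + 0×2 = 0
C[1][0] = 2×1 + 1×0 = 2
C[1][1] = 2×0 + 1×2 = 2
Result: [[1, 0], [2, 2]]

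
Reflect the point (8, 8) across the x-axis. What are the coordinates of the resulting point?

Reflection across x-axis: (8, 8) → (8, -8)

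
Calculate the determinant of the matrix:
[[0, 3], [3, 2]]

For a 2×2 matrix [[a, b], [c, d]], det = ad - bc
det = (0)(2) - (3)(3) = 0 - 9 = -9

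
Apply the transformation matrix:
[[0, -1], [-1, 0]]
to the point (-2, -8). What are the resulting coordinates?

Matrix multiplication:
[[0, -1], [-1, 0]] × [-2, -8]ᵀ
= [(0)(-2) + (-1)(-8), (-1)(-2) + (0)(-8)]ᵀ
= [8, 2]ᵀ
Result: (8, 2)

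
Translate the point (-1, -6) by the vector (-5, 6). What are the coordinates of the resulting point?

Translation by (-5, 6) (homogeneous matrix [[1, 0, -5], [0, 1, 6], [0, 0, 1]]):
x' = -1 + -5 = -6
y' = -6 + 6 = 0
Result: (-6, 0)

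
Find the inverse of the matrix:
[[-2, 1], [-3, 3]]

For [[a,b],[c,d]], inverse = (1/det)·[[d,-b],[-c,a]]
det = (-2)(3) - (1)(-3) = -6 - -3 = -3
Inverse = (1/-3)·[[3, -1], [3, -2]]
= [[-1, 1/3], [-1, 2/3]]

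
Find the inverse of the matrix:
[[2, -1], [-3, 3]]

For [[a,b],[c,d]], inverse = (1/det)·[[d,-b],[-c,a]]
det = (2)(3) - (-1)(-3) = 6 - 3 = 3
Inverse = (1/3)·[[3, 1], [3, 2]]
= [[1, 1/3], [1, 2/3]]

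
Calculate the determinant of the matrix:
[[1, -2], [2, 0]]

For a 2×2 matrix [[a, b], [c, d]], det = ad - bc
det = (1)(0) - (-2)(2) = 0 - -4 = 4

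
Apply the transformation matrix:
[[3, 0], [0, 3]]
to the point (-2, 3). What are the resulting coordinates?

Matrix multiplication:
[[3, 0], [0, 3]] × [-2, 3]ᵀ
= [(3)(-2) + (0)(3), (0)(-2) + (3)(3)]ᵀ
= [-6, 9]ᵀ
Result: (-6, 9)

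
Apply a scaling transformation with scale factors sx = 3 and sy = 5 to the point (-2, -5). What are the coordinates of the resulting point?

Scaling matrix:
[[3, 0], [0, 5]]
Result: (-2 × 3, -5 × 5) = (-6, -25)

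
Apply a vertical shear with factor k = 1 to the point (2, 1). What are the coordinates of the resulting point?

Shear matrix for vertical shear with factor k = 1:
[[1, 0], [1, 1]]
Result: (2, 1) → (2, 3)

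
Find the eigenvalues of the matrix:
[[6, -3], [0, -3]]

Characteristic equation: det(A - λI) = 0
λ² - (trace)λ + (det) = 0
trace = 6 + -3 = 3, det = (6)(-3) - (-3)(0) = -18
λ² - (3)λ + (-18) = 0
λ = (3 ± √((3)² - 4·(-18))) / 2 = (3 ± √81) / 2
Solving: λ = -3, 6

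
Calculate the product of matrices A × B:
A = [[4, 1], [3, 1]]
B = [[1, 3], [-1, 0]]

Matrix multiplication:
C[0][0] = 4×1 + 1×-1 = 3
C[0][1] = 4×3 + 1×0 = 12
C[1][0] = 3×1 + 1×-1 = 2
C[1][1] = 3×3 + 1×0 = 9
Result: [[3, 12], [2, 9]]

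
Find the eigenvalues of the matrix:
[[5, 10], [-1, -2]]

Characteristic equation: det(A - λI) = 0
λ² - (trace)λ + (det) = 0
trace = 5 + -2 = 3, det = (5)(-2) - (10)(-1) = 0
λ² - (3)λ + (0) = 0
λ = (3 ± √((3)² - 4·(0))) / 2 = (3 ± √9) / 2
Solving: λ = 0, 3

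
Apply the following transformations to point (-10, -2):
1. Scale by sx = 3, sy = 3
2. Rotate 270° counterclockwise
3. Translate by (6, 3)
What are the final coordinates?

Step 1: Scale → (-30, -6)
Step 2: Rotate 270° → (-6, 30)
Step 3: Translate → (0, 33)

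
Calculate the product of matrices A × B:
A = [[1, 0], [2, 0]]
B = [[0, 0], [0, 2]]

Matrix multiplication:
C[0][0] = 1×0 + 0×0 = 0
C[0][1] = 1×0 + 0×2 = 0
C[1][0] = 2×0 + 0×0 = 0
C[1][1] = 2×0 + 0×2 = 0
Result: [[0, 0], [0, 0]]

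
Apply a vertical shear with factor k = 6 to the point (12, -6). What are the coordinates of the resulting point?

Shear matrix for vertical shear with factor k = 6:
[[1, 0], [6, 1]]
Result: (12, -6) → (12, 66)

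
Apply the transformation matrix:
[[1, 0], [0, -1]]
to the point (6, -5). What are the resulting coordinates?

Matrix multiplication:
[[1, 0], [0, -1]] × [6, -5]ᵀ
= [(1)(6) + (0)(-5), (0)(6) + (-1)(-5)]ᵀ
= [6, 5]ᵀ
Result: (6, 5)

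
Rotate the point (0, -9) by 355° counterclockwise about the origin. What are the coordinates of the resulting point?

Rotation matrix for 355°: [[cos 355°, -sin 355°], [sin 355°, cos 355°]] ≈ [[0.996195, 0.087156], [-0.087156, 0.996195]]
[[0.996195, 0.087156], [-0.087156, 0.996195]] × [0, -9]ᵀ ≈ [-0.7844, -8.9658]ᵀ
Result: (-0.7844, -8.9658)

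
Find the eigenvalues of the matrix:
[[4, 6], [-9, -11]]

Characteristic equation: det(A - λI) = 0
λ² - (trace)λ + (det) = 0
trace = 4 + -11 = -7, det = (4)(-11) - (6)(-9) = 10
λ² - (-7)λ + (10) = 0
λ = (-7 ± √((-7)² - 4·(10))) / 2 = (-7 ± √9) / 2
Solving: λ = -5, -2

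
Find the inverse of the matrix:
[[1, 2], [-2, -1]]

For [[a,b],[c,d]], inverse = (1/det)·[[d,-b],[-c,a]]
det = (1)(-1) - (2)(-2) = -1 - -4 = 3
Inverse = (1/3)·[[-1, -2], [2, 1]]
= [[-1/3, -2/3], [2/3, 1/3]]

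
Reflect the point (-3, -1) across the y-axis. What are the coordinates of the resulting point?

Reflection across y-axis: (-3, -1) → (3, -1)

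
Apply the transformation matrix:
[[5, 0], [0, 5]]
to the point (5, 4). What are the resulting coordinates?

Matrix multiplication:
[[5, 0], [0, 5]] × [5, 4]ᵀ
= [(5)(5) + (0)(4), (0)(5) + (5)(4)]ᵀ
= [25, 20]ᵀ
Result: (25, 20)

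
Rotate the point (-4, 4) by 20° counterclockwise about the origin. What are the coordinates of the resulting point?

Rotation matrix for 20°: [[cos 20°, -sin 20°], [sin 20°, cos 20°]] ≈ [[0.939693, -0.342020], [0.342020, 0.939693]]
[[0.939693, -0.342020], [0.342020, 0.939693]] × [-4, 4]ᵀ ≈ [-5.1269, 2.3907]ᵀ
Result: (-5.1269, 2.3907)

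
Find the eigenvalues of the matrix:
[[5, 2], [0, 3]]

Characteristic equation: det(A - λI) = 0
λ² - (trace)λ + (det) = 0
trace = 5 + 3 = 8, det = (5)(3) - (2)(0) = 15
λ² - (8)λ + (15) = 0
λ = (8 ± √((8)² - 4·(15))) / 2 = (8 ± √4) / 2
Solving: λ = 3, 5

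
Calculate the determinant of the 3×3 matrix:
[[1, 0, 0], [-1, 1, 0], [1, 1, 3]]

Expansion along first row:
det = 1·det([[1,0],[1,3]]) - 0·det([[-1,0],[1,3]]) + 0·det([[-1,1],[1,1]])
    = 1·(1·3 - 0·1) - 0·(-1·3 - 0·1) + 0·(-1·1 - 1·1)
    = 1·3 - 0·-3 + 0·-2
    = 3 + 0 + 0 = 3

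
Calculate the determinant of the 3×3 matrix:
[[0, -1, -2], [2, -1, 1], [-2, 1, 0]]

Expansion along first row:
det = 0·det([[-1,1],[1,0]]) - -1·det([[2,1],[-2,0]]) + -2·det([[2,-1],[-2,1]])
    = 0·(-1·0 - 1·1) - -1·(2·0 - 1·-2) + -2·(2·1 - -1·-2)
    = 0·-1 - -1·2 + -2·0
    = 0 + 2 + 0 = 2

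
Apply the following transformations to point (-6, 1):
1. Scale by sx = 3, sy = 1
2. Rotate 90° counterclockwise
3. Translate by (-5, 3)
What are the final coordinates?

Step 1: Scale → (-18, 1)
Step 2: Rotate 90° → (-1, -18)
Step 3: Translate → (-6, -15)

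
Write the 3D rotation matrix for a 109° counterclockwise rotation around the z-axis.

Rotation matrix for counterclockwise 109° around z-axis:
cos(109°) = -0.3256, sin(109°) = 0.9455
Result: [[-0.3256, -0.9455, 0], [0.9455, -0.3256, 0], [0, 0, 1]]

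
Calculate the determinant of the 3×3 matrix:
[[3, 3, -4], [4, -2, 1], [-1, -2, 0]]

Expansion along first row:
det = 3·det([[-2,1],[-2,0]]) - 3·det([[4,1],[-1,0]]) + -4·det([[4,-2],[-1,-2]])
    = 3·(-2·0 - 1·-2) - 3·(4·0 - 1·-1) + -4·(4·-2 - -2·-1)
    = 3·2 - 3·1 + -4·-10
    = 6 + -3 + 40 = 43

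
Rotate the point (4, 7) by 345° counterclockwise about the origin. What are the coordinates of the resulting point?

Rotation matrix for 345°: [[cos 345°, -sin 345°], [sin 345°, cos 345°]] ≈ [[0.965926, 0.258819], [-0.258819, 0.965926]]
[[0.965926, 0.258819], [-0.258819, 0.965926]] × [4, 7]ᵀ ≈ [5.6754, 5.7262]ᵀ
Result: (5.6754, 5.7262)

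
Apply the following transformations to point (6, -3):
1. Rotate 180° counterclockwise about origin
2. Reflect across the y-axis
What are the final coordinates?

Step 1: Rotate 180° → (-6, 3)
Step 2: Reflect across y-axis → (6, 3)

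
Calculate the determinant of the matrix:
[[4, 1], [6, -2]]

For a 2×2 matrix [[a, b], [c, d]], det = ad - bc
det = (4)(-2) - (1)(6) = -8 - 6 = -14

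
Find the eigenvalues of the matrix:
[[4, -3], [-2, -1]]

Characteristic equation: det(A - λI) = 0
λ² - (trace)λ + (det) = 0
trace = 4 + -1 = 3, det = (4)(-1) - (-3)(-2) = -10
λ² - (3)λ + (-10) = 0
λ = (3 ± √((3)² - 4·(-10))) / 2 = (3 ± √49) / 2
Solving: λ = -2, 5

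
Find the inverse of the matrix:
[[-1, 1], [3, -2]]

For [[a,b],[c,d]], inverse = (1/det)·[[d,-b],[-c,a]]
det = (-1)(-2) - (1)(3) = 2 - 3 = -1
Inverse = (1/-1)·[[-2, -1], [-3, -1]]
= [[2, 1], [3, 1]]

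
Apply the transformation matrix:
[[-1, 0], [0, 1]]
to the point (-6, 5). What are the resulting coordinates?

Matrix multiplication:
[[-1, 0], [0, 1]] × [-6, 5]ᵀ
= [(-1)(-6) + (0)(5), (0)(-6) + (1)(5)]ᵀ
= [6, 5]ᵀ
Result: (6, 5)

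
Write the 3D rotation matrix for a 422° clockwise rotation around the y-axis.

Rotation matrix for clockwise 422° around y-axis:
A clockwise rotation by 422° is a counterclockwise rotation by -422°.
cos(-422°) = 0.4695, sin(-422°) = -0.8829
Result: [[0.4695, 0, -0.8829], [0, 1, 0], [0.8829, 0, 0.4695]]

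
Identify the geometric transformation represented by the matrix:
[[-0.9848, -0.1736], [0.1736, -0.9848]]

This matrix represents: rotation by 170° counterclockwise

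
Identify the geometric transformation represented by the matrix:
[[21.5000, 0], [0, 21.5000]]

This matrix represents: uniform scaling by factor 21.5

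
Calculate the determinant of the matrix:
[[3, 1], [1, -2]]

For a 2×2 matrix [[a, b], [c, d]], det = ad - bc
det = (3)(-2) - (1)(1) = -6 - 1 = -7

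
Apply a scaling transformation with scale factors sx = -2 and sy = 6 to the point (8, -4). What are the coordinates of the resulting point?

Scaling matrix:
[[-2, 0], [0, 6]]
Result: (8 × -2, -4 × 6) = (-16, -24)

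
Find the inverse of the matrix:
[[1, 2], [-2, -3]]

For [[a,b],[c,d]], inverse = (1/det)·[[d,-b],[-c,a]]
det = (1)(-3) - (2)(-2) = -3 - -4 = 1
Inverse = [[-3, -2], [2, 1]]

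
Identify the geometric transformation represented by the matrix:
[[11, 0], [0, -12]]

This matrix represents: non-uniform scaling by sx = 11, sy = -12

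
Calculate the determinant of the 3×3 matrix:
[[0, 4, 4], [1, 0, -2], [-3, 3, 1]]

Expansion along first row:
det = 0·det([[0,-2],[3,1]]) - 4·det([[1,-2],[-3,1]]) + 4·det([[1,0],[-3,3]])
    = 0·(0·1 - -2·3) - 4·(1·1 - -2·-3) + 4·(1·3 - 0·-3)
    = 0·6 - 4·-5 + 4·3
    = 0 + 20 + 12 = 32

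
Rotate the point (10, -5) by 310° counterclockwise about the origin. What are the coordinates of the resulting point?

Rotation matrix for 310°: [[cos 310°, -sin 310°], [sin 310°, cos 310°]] ≈ [[0.642788, 0.766044], [-0.766044, 0.642788]]
[[0.642788, 0.766044], [-0.766044, 0.642788]] × [10, -5]ᵀ ≈ [2.5977, -10.8744]ᵀ
Result: (2.5977, -10.8744)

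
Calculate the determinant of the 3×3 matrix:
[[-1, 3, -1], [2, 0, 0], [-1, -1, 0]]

Expansion along first row:
det = -1·det([[0,0],[-1,0]]) - 3·det([[2,0],[-1,0]]) + -1·det([[2,0],[-1,-1]])
    = -1·(0·0 - 0·-1) - 3·(2·0 - 0·-1) + -1·(2·-1 - 0·-1)
    = -1·0 - 3·0 + -1·-2
    = 0 + 0 + 2 = 2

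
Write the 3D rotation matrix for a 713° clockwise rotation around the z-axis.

Rotation matrix for clockwise 713° around z-axis:
A clockwise rotation by 713° is a counterclockwise rotation by -713°.
cos(-713°) = 0.9925, sin(-713°) = 0.1219
Result: [[0.9925, -0.1219, 0], [0.1219, 0.9925, 0], [0, 0, 1]]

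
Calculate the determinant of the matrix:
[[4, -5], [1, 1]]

For a 2×2 matrix [[a, b], [c, d]], det = ad - bc
det = (4)(1) - (-5)(1) = 4 - -5 = 9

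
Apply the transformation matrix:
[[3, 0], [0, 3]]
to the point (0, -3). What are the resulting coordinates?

Matrix multiplication:
[[3, 0], [0, 3]] × [0, -3]ᵀ
= [(3)(0) + (0)(-3), (0)(0) + (3)(-3)]ᵀ
= [0, -9]ᵀ
Result: (0, -9)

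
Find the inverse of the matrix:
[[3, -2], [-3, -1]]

For [[a,b],[c,d]], inverse = (1/det)·[[d,-b],[-c,a]]
det = (3)(-1) - (-2)(-3) = -3 - 6 = -9
Inverse = (1/-9)·[[-1, 2], [3, 3]]
= [[1/9, -2/9], [-1/3, -1/3]]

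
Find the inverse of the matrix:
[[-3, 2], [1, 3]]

For [[a,b],[c,d]], inverse = (1/det)·[[d,-b],[-c,a]]
det = (-3)(3) - (2)(1) = -9 - 2 = -11
Inverse = (1/-11)·[[3, -2], [-1, -3]]
= [[-3/11, 2/11], [1/11, 3/11]]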